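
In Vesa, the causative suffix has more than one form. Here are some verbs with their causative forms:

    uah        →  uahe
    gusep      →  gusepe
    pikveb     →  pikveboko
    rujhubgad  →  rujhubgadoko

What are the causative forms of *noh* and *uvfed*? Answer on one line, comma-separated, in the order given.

nohe, uvfedoko

Looking at the final consonant of each stem: -e when the stem ends in a voiceless consonant (*uah*, *gusep*); -oko when the stem ends in a voiced consonant (*pikveb*, *rujhubgad*).
The final consonant of *noh* is /h/, which is voiceless, so the suffix is -e, giving *nohe*.
The final consonant of *uvfed* is /d/, which is voiced, so the suffix is -oko, giving *uvfedoko*.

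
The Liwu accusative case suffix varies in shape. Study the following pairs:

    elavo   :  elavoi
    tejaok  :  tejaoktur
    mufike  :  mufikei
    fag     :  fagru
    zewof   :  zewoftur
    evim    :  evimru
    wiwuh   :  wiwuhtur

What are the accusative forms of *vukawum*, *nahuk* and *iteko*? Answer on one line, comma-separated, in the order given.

vukawumru, nahuktur, itekoi

The pattern is voicing of the final sound: -tur when the stem ends in a voiceless consonant (*tejaok*, *zewof*, *wiwuh*); -ru when the stem ends in a voiced consonant (*fag*, *evim*); -i when the stem ends in a vowel (*elavo*, *mufike*).
The final sound of *vukawum* is /m/, which is a voiced consonant, so the suffix is -ru, giving *vukawumru*.
*nahuk*: final sound = /k/, a voiceless consonant → -tur → *nahuktur*.
The final sound of *iteko* is /o/, which is a vowel, so the suffix is -i, giving *itekoi*.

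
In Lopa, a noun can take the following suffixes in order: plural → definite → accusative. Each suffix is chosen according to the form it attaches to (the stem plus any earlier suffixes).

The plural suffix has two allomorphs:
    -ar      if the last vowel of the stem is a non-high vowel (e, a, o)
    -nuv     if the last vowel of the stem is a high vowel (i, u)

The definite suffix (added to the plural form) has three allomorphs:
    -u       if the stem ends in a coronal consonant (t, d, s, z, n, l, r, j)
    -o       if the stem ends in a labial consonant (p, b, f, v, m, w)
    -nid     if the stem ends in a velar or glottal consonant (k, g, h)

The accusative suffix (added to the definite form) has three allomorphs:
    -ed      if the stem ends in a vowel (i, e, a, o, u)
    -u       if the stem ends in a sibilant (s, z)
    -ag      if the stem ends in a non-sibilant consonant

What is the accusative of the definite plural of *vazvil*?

Since the last vowel of *vazvil* is /i/ (a high vowel), it takes -nuv, giving *vazvilnuv*.
The final consonant of the plural form *vazvilnuv* is /v/, which is labial, so the definite suffix is -o, giving *vazvilnuvo*.
The final sound of the definite form *vazvilnuvo* is /o/, which is a vowel, so the accusative suffix is -ed, giving *vazvilnuvoed*.

vazvilnuvoed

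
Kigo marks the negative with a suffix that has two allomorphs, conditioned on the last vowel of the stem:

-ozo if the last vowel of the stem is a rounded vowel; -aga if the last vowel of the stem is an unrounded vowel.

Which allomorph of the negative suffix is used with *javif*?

-aga

The last vowel of *javif* is /i/, which is an unrounded vowel, so the suffix is -aga.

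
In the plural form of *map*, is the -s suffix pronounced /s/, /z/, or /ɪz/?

/s/

The stem *map* ends in a voiceless non-sibilant consonant.
The plural suffix surfaces as /ɪz/ after sibilants, /s/ after other voiceless consonants, and /z/ after other voiced sounds.
So the plural -s on *map* is pronounced /s/.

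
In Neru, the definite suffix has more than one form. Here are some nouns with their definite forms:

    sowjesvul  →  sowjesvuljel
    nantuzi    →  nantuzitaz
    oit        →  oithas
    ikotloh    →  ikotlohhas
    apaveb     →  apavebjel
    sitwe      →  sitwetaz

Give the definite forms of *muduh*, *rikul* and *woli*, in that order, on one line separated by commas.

muduhhas, rikuljel, wolitaz

The pattern is voicing of the final sound: -has when the stem ends in a voiceless consonant (*oit*, *ikotloh*); -jel when the stem ends in a voiced consonant (*sowjesvul*, *apaveb*); -taz when the stem ends in a vowel (*nantuzi*, *sitwe*).
The final sound of *muduh* is /h/, which is a voiceless consonant, so the suffix is -has, giving *muduhhas*.
*rikul*: final sound = /l/, a voiced consonant → -jel → *rikuljel*.
*woli*: final sound = /i/, a vowel → -taz → *wolitaz*.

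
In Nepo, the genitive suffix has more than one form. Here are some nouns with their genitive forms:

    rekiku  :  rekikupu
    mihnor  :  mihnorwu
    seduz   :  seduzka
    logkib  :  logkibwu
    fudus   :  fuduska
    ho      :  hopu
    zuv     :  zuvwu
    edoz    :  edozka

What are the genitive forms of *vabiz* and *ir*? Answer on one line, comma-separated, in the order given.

vabizka, irwu

The suffix is conditioned by the final sound: -ka when the stem ends in a sibilant (*seduz*, *fudus*, *edoz*); -wu when the stem ends in a non-sibilant consonant (*mihnor*, *logkib*, *zuv*); -pu when the stem ends in a vowel (*rekiku*, *ho*).
Since the final sound of *vabiz* is /z/ (a sibilant), it takes -ka, giving *vabizka*.
Since the final sound of *ir* is /r/ (a non-sibilant consonant), it takes -wu, giving *irwu*.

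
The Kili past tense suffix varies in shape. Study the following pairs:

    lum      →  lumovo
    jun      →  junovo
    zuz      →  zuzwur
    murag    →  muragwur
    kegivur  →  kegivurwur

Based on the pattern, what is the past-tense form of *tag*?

The pattern is nasality of the final consonant: -ovo when the stem ends in a nasal (*lum*, *jun*); -wur when the stem ends in a non-nasal consonant (*zuz*, *murag*, *kegivur*).
*tag*: final consonant = /g/, non-nasal → -wur → *tagwur*.

tagwur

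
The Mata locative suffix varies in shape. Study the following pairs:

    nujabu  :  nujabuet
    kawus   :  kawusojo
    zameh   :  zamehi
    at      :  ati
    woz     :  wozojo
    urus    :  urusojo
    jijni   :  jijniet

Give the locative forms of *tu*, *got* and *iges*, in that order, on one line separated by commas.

The suffix is conditioned by the final sound: -ojo when the stem ends in a sibilant (*kawus*, *woz*, *urus*); -i when the stem ends in a non-sibilant consonant (*zameh*, *at*); -et when the stem ends in a vowel (*nujabu*, *jijni*).
The final sound of *tu* is /u/, which is a vowel, so the suffix is -et, giving *tuet*.
*got*: final sound = /t/, a non-sibilant consonant → -i → *goti*.
The final sound of *iges* is /s/, which is a sibilant, so the suffix is -ojo, giving *igesojo*.

tuet, goti, igesojo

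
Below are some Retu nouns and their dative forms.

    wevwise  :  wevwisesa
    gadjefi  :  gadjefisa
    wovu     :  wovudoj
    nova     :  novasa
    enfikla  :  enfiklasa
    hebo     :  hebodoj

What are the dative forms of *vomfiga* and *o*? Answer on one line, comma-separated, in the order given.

The alternation tracks the last vowel of the stem — -doj when the last vowel of the stem is a rounded vowel (*wovu*, *hebo*); -sa when the last vowel of the stem is an unrounded vowel (*wevwise*, *gadjefi*, *nova*, *enfikla*).
Since the last vowel of *vomfiga* is /a/ (an unrounded vowel), it takes -sa, giving *vomfigasa*.
The last vowel of *o* is /o/, which is a rounded vowel, so the suffix is -doj, giving *odoj*.

vomfigasa, odoj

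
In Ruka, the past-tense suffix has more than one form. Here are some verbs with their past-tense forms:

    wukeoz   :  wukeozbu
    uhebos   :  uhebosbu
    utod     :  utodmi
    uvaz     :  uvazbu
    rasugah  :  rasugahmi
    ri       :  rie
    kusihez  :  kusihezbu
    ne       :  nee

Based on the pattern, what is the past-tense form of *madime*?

The suffix is conditioned by the final sound: -bu when the stem ends in a sibilant (*wukeoz*, *uhebos*, *uvaz*, *kusihez*); -mi when the stem ends in a non-sibilant consonant (*utod*, *rasugah*); -e when the stem ends in a vowel (*ri*, *ne*).
The final sound of *madime* is /e/, which is a vowel, so the suffix is -e, giving *madimee*.

madimee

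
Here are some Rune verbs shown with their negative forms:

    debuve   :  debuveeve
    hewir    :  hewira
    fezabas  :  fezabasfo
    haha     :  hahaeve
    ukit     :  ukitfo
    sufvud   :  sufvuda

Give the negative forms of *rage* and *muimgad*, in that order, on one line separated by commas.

The alternation tracks the final sound of the stem — -fo when the stem ends in a voiceless consonant (*fezabas*, *ukit*); -a when the stem ends in a voiced consonant (*hewir*, *sufvud*); -eve when the stem ends in a vowel (*debuve*, *haha*).
*rage* — final sound /e/ (a vowel) → -eve → *rageeve*.
The final sound of *muimgad* is /d/, which is a voiced consonant, so the suffix is -a, giving *muimgada*.

rageeve, muimgada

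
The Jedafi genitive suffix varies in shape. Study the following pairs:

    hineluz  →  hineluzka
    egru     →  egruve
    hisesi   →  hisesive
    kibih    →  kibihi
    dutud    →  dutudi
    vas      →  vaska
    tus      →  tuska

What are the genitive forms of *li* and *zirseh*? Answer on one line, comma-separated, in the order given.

Looking at the final sound of each stem: -ka when the stem ends in a sibilant (*hineluz*, *vas*, *tus*); -i when the stem ends in a non-sibilant consonant (*kibih*, *dutud*); -ve when the stem ends in a vowel (*egru*, *hisesi*).
The final sound of *li* is /i/, which is a vowel, so the suffix is -ve, giving *live*.
Since the final sound of *zirseh* is /h/ (a non-sibilant consonant), it takes -i, giving *zirsehi*.

live, zirsehi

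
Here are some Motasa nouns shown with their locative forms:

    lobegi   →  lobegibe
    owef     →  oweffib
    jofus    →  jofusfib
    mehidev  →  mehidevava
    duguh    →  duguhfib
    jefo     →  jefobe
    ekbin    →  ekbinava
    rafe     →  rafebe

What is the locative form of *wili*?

The suffix is conditioned by the final sound: -fib when the stem ends in a voiceless consonant (*owef*, *jofus*, *duguh*); -ava when the stem ends in a voiced consonant (*mehidev*, *ekbin*); -be when the stem ends in a vowel (*lobegi*, *jefo*, *rafe*).
*wili*: final sound = /i/, a vowel → -be → *wilibe*.

wilibe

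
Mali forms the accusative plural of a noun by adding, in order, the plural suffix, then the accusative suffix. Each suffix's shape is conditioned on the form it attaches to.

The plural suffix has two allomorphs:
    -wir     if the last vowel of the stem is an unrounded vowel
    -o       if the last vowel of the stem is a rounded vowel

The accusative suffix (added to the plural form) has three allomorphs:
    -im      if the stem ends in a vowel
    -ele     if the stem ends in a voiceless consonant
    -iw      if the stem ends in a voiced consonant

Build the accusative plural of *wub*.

wuboim

*wub* — last vowel /u/ (a rounded vowel) → -o → *wubo*.
The final sound of the plural form *wubo* is /o/, which is a vowel, so the accusative suffix is -im, giving *wuboim*.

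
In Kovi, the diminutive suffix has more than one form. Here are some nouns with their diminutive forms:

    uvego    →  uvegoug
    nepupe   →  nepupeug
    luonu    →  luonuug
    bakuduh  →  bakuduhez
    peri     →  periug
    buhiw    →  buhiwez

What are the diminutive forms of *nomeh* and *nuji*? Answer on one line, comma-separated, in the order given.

nomehez, nujiug

The alternation tracks the final sound of the stem — -ez when the stem ends in a consonant (*bakuduh*, *buhiw*); -ug when the stem ends in a vowel (*uvego*, *nepupe*, *luonu*, *peri*).
*nomeh* — final sound /h/ (a consonant) → -ez → *nomehez*.
*nuji*: final sound = /i/, a vowel → -ug → *nujiug*.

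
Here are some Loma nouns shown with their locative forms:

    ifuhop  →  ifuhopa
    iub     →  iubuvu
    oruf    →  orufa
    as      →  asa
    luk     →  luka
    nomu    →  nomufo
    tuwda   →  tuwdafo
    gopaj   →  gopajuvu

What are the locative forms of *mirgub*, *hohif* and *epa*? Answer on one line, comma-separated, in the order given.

mirgubuvu, hohifa, epafo

The suffix is conditioned by the final sound: -a when the stem ends in a voiceless consonant (*ifuhop*, *oruf*, *as*, *luk*); -uvu when the stem ends in a voiced consonant (*iub*, *gopaj*); -fo when the stem ends in a vowel (*nomu*, *tuwda*).
*mirgub*: final sound = /b/, a voiced consonant → -uvu → *mirgubuvu*.
The final sound of *hohif* is /f/, which is a voiceless consonant, so the suffix is -a, giving *hohifa*.
*epa* — final sound /a/ (a vowel) → -fo → *epafo*.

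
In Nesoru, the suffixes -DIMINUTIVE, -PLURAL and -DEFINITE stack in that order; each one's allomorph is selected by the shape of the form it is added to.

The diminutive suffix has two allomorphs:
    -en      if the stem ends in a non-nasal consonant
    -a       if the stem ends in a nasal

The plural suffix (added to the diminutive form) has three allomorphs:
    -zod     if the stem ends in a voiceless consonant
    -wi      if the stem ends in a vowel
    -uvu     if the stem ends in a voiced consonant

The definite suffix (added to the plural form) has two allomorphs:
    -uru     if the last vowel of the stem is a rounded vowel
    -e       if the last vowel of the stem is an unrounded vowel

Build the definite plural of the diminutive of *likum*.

The final consonant of *likum* is /m/, which is a nasal, so the diminutive suffix is -a, giving *likuma*.
Since the final sound of the diminutive form *likuma* is /a/ (a vowel), it takes -wi, giving *likumawi*.
The plural form *likumawi* — last vowel /i/ (an unrounded vowel) → -e → *likumawie*.

likumawie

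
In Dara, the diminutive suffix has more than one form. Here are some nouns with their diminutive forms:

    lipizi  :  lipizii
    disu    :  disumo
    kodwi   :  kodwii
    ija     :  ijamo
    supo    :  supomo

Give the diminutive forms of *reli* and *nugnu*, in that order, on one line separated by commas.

The suffix is conditioned by the last vowel: -i when the last vowel of the stem is a front vowel (*lipizi*, *kodwi*); -mo when the last vowel of the stem is a back vowel (*disu*, *ija*, *supo*).
The last vowel of *reli* is /i/, which is a front vowel, so the suffix is -i, giving *relii*.
*nugnu*: last vowel = /u/, a back vowel → -mo → *nugnumo*.

relii, nugnumo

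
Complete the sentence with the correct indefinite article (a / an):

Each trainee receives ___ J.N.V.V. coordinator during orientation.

a

The indefinite article is chosen by the initial *sound* of the following word, not its spelling.
The initialism *J.N.V.V.* is read letter by letter; the first letter, J, is pronounced /dʒeɪ/, which begins with a consonant sound.
So the article is *a*: Each trainee receives a J.N.V.V. coordinator during orientation.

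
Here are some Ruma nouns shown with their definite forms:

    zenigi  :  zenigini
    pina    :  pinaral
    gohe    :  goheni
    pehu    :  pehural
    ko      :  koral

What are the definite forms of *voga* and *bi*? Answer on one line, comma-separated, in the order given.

The pattern is front/back vowel harmony: -ni when the last vowel of the stem is a front vowel (*zenigi*, *gohe*); -ral when the last vowel of the stem is a back vowel (*pina*, *pehu*, *ko*).
Since the last vowel of *voga* is /a/ (a back vowel), it takes -ral, giving *vogaral*.
*bi*: last vowel = /i/, a front vowel → -ni → *bini*.

vogaral, bini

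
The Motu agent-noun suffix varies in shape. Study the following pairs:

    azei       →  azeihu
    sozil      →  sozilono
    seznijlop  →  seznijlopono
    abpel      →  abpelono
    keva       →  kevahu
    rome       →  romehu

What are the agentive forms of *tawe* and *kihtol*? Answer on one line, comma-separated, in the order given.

Looking at the final sound of each stem: -ono when the stem ends in a consonant (*sozil*, *seznijlop*, *abpel*); -hu when the stem ends in a vowel (*azei*, *keva*, *rome*).
*tawe* — final sound /e/ (a vowel) → -hu → *tawehu*.
Since the final sound of *kihtol* is /l/ (a consonant), it takes -ono, giving *kihtolono*.

tawehu, kihtolono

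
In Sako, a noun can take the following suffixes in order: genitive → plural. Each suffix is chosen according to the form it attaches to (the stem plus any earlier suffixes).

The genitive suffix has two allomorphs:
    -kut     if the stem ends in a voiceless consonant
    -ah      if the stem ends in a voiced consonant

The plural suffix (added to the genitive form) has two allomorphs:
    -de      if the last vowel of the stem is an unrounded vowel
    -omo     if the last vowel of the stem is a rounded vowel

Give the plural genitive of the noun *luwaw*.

The final consonant of *luwaw* is /w/, which is voiced, so the genitive suffix is -ah, giving *luwawah*.
The last vowel of the genitive form *luwawah* is /a/, which is an unrounded vowel, so the plural suffix is -de, giving *luwawahde*.

luwawahde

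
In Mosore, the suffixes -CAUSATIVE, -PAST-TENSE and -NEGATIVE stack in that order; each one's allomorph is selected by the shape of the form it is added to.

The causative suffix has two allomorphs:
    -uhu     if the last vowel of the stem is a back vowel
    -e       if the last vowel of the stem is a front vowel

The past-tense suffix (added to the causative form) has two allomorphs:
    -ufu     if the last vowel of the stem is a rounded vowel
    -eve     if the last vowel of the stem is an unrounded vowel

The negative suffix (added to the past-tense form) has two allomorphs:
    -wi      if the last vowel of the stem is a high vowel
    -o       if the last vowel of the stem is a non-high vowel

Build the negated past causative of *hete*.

heteeeveo

Since the last vowel of *hete* is /e/ (a front vowel), it takes -e, giving *hetee*.
The causative form *hetee* — last vowel /e/ (an unrounded vowel) → -eve → *heteeeve*.
The past-tense form *heteeeve* — last vowel /e/ (a non-high vowel) → -o → *heteeeveo*.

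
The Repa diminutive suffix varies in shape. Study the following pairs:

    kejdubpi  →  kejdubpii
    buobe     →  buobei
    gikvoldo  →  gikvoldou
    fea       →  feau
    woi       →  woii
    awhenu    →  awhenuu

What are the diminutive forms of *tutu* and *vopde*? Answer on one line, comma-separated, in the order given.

The alternation tracks the last vowel of the stem — -i when the last vowel of the stem is a front vowel (*kejdubpi*, *buobe*, *woi*); -u when the last vowel of the stem is a back vowel (*gikvoldo*, *fea*, *awhenu*).
*tutu*: last vowel = /u/, a back vowel → -u → *tutuu*.
*vopde* — last vowel /e/ (a front vowel) → -i → *vopdei*.

tutuu, vopdei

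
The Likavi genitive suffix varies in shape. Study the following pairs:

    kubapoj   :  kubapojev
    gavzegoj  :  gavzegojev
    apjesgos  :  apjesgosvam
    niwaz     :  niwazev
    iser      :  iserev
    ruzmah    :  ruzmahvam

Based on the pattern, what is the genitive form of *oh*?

ohvam

The pattern is voicing of the final consonant: -vam when the stem ends in a voiceless consonant (*apjesgos*, *ruzmah*); -ev when the stem ends in a voiced consonant (*kubapoj*, *gavzegoj*, *niwaz*, *iser*).
*oh* — final consonant /h/ (voiceless) → -vam → *ohvam*.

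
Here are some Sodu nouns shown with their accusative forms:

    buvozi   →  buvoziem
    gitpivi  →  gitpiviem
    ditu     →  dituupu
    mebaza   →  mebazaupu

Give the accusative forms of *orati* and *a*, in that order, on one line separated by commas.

oratiem, aupu

The alternation tracks the last vowel of the stem — -em when the last vowel of the stem is a front vowel (*buvozi*, *gitpivi*); -upu when the last vowel of the stem is a back vowel (*ditu*, *mebaza*).
*orati*: last vowel = /i/, a front vowel → -em → *oratiem*.
The last vowel of *a* is /a/, which is a back vowel, so the suffix is -upu, giving *aupu*.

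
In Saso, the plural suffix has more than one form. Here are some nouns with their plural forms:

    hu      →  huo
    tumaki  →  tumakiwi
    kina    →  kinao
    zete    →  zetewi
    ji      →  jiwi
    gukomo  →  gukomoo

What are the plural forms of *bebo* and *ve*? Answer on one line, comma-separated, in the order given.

Looking at the last vowel of each stem: -wi when the last vowel of the stem is a front vowel (*tumaki*, *zete*, *ji*); -o when the last vowel of the stem is a back vowel (*hu*, *kina*, *gukomo*).
The last vowel of *bebo* is /o/, which is a back vowel, so the suffix is -o, giving *beboo*.
*ve* — last vowel /e/ (a front vowel) → -wi → *vewi*.

beboo, vewi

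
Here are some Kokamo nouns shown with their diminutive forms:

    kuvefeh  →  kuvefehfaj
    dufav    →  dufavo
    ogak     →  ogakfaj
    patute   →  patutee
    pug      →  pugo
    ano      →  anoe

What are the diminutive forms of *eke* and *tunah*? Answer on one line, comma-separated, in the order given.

The pattern is voicing of the final sound: -faj when the stem ends in a voiceless consonant (*kuvefeh*, *ogak*); -o when the stem ends in a voiced consonant (*dufav*, *pug*); -e when the stem ends in a vowel (*patute*, *ano*).
*eke*: final sound = /e/, a vowel → -e → *ekee*.
*tunah*: final sound = /h/, a voiceless consonant → -faj → *tunahfaj*.

ekee, tunahfaj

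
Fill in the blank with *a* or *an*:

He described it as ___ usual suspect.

The indefinite article is chosen by the initial *sound* of the following word, not its spelling.
*usual* begins with the sound /juː/ (u pronounced /juː/) — a consonant sound.
So the article is *a*: He described it as a usual suspect.

a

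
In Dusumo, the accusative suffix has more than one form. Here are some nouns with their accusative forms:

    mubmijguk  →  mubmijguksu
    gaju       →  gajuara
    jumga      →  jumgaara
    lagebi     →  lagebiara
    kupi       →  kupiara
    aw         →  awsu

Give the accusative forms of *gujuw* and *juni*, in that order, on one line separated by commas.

Looking at the final sound of each stem: -su when the stem ends in a consonant (*mubmijguk*, *aw*); -ara when the stem ends in a vowel (*gaju*, *jumga*, *lagebi*, *kupi*).
The final sound of *gujuw* is /w/, which is a consonant, so the suffix is -su, giving *gujuwsu*.
*juni*: final sound = /i/, a vowel → -ara → *juniara*.

gujuwsu, juniara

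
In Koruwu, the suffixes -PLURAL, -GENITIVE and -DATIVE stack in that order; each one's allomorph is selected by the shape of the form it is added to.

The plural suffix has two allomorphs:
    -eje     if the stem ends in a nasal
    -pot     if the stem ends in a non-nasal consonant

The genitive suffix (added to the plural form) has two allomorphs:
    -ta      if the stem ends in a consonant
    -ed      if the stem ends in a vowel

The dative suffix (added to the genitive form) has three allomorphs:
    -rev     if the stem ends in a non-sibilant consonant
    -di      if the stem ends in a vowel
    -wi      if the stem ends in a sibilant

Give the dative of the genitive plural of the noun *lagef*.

Since the final consonant of *lagef* is /f/ (non-nasal), it takes -pot, giving *lagefpot*.
Since the final sound of the plural form *lagefpot* is /t/ (a consonant), it takes -ta, giving *lagefpotta*.
Since the final sound of the genitive form *lagefpotta* is /a/ (a vowel), it takes -di, giving *lagefpottadi*.

lagefpottadi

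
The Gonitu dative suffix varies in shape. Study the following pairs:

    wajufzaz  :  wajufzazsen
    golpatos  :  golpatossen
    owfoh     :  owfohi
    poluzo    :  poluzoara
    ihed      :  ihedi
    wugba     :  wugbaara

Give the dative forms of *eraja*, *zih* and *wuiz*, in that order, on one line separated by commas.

erajaara, zihi, wuizsen

The pattern is sibilance of the final sound: -sen when the stem ends in a sibilant (*wajufzaz*, *golpatos*); -i when the stem ends in a non-sibilant consonant (*owfoh*, *ihed*); -ara when the stem ends in a vowel (*poluzo*, *wugba*).
*eraja*: final sound = /a/, a vowel → -ara → *erajaara*.
The final sound of *zih* is /h/, which is a non-sibilant consonant, so the suffix is -i, giving *zihi*.
*wuiz*: final sound = /z/, a sibilant → -sen → *wuizsen*.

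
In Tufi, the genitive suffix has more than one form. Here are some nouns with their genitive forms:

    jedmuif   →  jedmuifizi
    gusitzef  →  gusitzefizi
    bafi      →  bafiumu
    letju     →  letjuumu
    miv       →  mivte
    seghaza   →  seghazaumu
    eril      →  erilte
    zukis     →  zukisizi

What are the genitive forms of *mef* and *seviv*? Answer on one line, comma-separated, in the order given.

mefizi, sevivte

Looking at the final sound of each stem: -izi when the stem ends in a voiceless consonant (*jedmuif*, *gusitzef*, *zukis*); -te when the stem ends in a voiced consonant (*miv*, *eril*); -umu when the stem ends in a vowel (*bafi*, *letju*, *seghaza*).
The final sound of *mef* is /f/, which is a voiceless consonant, so the suffix is -izi, giving *mefizi*.
*seviv* — final sound /v/ (a voiced consonant) → -te → *sevivte*.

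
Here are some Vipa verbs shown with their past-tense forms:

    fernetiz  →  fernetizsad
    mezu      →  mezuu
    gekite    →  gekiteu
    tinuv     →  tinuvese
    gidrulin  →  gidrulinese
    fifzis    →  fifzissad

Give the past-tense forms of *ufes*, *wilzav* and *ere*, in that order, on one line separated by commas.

Looking at the final sound of each stem: -sad when the stem ends in a sibilant (*fernetiz*, *fifzis*); -ese when the stem ends in a non-sibilant consonant (*tinuv*, *gidrulin*); -u when the stem ends in a vowel (*mezu*, *gekite*).
*ufes*: final sound = /s/, a sibilant → -sad → *ufessad*.
*wilzav*: final sound = /v/, a non-sibilant consonant → -ese → *wilzavese*.
The final sound of *ere* is /e/, which is a vowel, so the suffix is -u, giving *ereu*.

ufessad, wilzavese, ereu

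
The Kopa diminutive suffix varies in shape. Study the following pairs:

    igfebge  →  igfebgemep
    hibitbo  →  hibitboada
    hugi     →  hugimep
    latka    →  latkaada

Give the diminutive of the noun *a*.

aada

Looking at the last vowel of each stem: -mep when the last vowel of the stem is a front vowel (*igfebge*, *hugi*); -ada when the last vowel of the stem is a back vowel (*hibitbo*, *latka*).
*a*: last vowel = /a/, a back vowel → -ada → *aada*.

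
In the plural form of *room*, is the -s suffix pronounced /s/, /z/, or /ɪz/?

/z/

The stem *room* ends in a voiced non-sibilant sound.
The plural suffix surfaces as /ɪz/ after sibilants, /s/ after other voiceless consonants, and /z/ after other voiced sounds.
So the plural -s on *room* is pronounced /z/.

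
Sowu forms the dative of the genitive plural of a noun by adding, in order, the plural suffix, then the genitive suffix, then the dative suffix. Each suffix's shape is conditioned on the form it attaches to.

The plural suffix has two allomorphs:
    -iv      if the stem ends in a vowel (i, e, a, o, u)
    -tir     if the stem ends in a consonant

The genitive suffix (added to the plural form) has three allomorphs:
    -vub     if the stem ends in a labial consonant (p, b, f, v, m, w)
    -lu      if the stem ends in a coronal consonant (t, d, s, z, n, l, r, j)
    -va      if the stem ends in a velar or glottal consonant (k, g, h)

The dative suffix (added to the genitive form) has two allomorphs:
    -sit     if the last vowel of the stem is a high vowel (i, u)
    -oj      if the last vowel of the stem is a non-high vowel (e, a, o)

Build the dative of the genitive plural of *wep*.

The final sound of *wep* is /p/, which is a consonant, so the plural suffix is -tir, giving *weptir*.
The plural form *weptir* — final consonant /r/ (coronal) → -lu → *weptirlu*.
The last vowel of the genitive form *weptirlu* is /u/, which is a high vowel, so the dative suffix is -sit, giving *weptirlusit*.

weptirlusit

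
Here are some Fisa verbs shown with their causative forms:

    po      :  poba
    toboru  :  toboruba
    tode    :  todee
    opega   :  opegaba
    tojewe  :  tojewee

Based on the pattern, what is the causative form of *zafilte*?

zafiltee

The suffix is conditioned by the last vowel: -e when the last vowel of the stem is a front vowel (*tode*, *tojewe*); -ba when the last vowel of the stem is a back vowel (*po*, *toboru*, *opega*).
The last vowel of *zafilte* is /e/, which is a front vowel, so the suffix is -e, giving *zafiltee*.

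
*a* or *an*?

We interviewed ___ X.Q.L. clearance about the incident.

an

The indefinite article is chosen by the initial *sound* of the following word, not its spelling.
The initialism *X.Q.L.* is read letter by letter; the first letter, X, is pronounced /ɛks/, which begins with a vowel sound.
So the article is *an*: We interviewed an X.Q.L. clearance about the incident.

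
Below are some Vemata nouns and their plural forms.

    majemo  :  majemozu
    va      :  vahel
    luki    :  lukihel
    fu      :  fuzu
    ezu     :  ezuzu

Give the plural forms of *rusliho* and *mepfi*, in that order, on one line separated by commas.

The pattern is rounding harmony: -zu when the last vowel of the stem is a rounded vowel (*majemo*, *fu*, *ezu*); -hel when the last vowel of the stem is an unrounded vowel (*va*, *luki*).
*rusliho* — last vowel /o/ (a rounded vowel) → -zu → *ruslihozu*.
The last vowel of *mepfi* is /i/, which is an unrounded vowel, so the suffix is -hel, giving *mepfihel*.

ruslihozu, mepfihel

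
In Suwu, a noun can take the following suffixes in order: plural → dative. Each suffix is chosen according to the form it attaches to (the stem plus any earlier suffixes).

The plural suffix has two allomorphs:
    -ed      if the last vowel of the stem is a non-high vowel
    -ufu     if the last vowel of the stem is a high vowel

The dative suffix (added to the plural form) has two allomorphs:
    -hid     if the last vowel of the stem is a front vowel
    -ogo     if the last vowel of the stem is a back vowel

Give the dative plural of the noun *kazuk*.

kazukufuogo

The last vowel of *kazuk* is /u/, which is a high vowel, so the plural suffix is -ufu, giving *kazukufu*.
The plural form *kazukufu*: last vowel = /u/, a back vowel → -ogo → *kazukufuogo*.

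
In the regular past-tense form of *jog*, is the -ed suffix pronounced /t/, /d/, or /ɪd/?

/d/

The stem *jog* ends in a voiced sound other than /d/.
The -ed suffix is realized as /ɪd/ after /t, d/; as /t/ after other voiceless consonants; and as /d/ after other voiced sounds.
So -ed on *jog* is pronounced /d/.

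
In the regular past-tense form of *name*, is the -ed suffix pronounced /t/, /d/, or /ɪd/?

/d/

The stem *name* ends in a voiced sound other than /d/.
The -ed suffix is realized as /ɪd/ after /t, d/; as /t/ after other voiceless consonants; and as /d/ after other voiced sounds.
So -ed on *name* is pronounced /d/.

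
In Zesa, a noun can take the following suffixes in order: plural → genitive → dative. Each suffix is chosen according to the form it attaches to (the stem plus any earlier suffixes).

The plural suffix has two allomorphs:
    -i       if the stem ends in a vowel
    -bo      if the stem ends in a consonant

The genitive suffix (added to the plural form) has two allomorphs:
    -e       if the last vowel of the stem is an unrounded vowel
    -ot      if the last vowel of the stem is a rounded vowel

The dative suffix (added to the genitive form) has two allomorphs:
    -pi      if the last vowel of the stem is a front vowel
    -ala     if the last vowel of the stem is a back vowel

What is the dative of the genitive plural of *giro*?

The final sound of *giro* is /o/, which is a vowel, so the plural suffix is -i, giving *giroi*.
Since the last vowel of the plural form *giroi* is /i/ (an unrounded vowel), it takes -e, giving *giroie*.
The genitive form *giroie* — last vowel /e/ (a front vowel) → -pi → *giroiepi*.

giroiepi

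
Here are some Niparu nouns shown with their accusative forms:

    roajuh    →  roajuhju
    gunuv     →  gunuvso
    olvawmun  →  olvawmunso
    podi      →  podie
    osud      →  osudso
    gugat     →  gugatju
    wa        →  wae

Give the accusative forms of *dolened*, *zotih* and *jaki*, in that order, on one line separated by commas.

dolenedso, zotihju, jakie

The pattern is voicing of the final sound: -ju when the stem ends in a voiceless consonant (*roajuh*, *gugat*); -so when the stem ends in a voiced consonant (*gunuv*, *olvawmun*, *osud*); -e when the stem ends in a vowel (*podi*, *wa*).
*dolened* — final sound /d/ (a voiced consonant) → -so → *dolenedso*.
*zotih*: final sound = /h/, a voiceless consonant → -ju → *zotihju*.
The final sound of *jaki* is /i/, which is a vowel, so the suffix is -e, giving *jakie*.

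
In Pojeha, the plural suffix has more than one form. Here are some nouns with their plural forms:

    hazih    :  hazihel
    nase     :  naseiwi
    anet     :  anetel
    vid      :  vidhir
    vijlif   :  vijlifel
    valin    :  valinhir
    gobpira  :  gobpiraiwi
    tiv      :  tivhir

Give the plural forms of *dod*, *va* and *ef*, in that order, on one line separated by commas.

dodhir, vaiwi, efel

Looking at the final sound of each stem: -el when the stem ends in a voiceless consonant (*hazih*, *anet*, *vijlif*); -hir when the stem ends in a voiced consonant (*vid*, *valin*, *tiv*); -iwi when the stem ends in a vowel (*nase*, *gobpira*).
The final sound of *dod* is /d/, which is a voiced consonant, so the suffix is -hir, giving *dodhir*.
The final sound of *va* is /a/, which is a vowel, so the suffix is -iwi, giving *vaiwi*.
*ef*: final sound = /f/, a voiceless consonant → -el → *efel*.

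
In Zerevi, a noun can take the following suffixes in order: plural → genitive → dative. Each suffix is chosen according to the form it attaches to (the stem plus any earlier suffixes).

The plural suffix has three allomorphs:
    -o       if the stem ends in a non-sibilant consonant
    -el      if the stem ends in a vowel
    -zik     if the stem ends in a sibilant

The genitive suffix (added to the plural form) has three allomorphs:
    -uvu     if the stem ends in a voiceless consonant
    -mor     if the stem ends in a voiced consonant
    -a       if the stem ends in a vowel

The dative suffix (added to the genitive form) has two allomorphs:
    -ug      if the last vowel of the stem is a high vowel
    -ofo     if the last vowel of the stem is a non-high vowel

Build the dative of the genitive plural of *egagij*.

egagijoaofo

Since the final sound of *egagij* is /j/ (a non-sibilant consonant), it takes -o, giving *egagijo*.
The plural form *egagijo* — final sound /o/ (a vowel) → -a → *egagijoa*.
The genitive form *egagijoa*: last vowel = /a/, a non-high vowel → -ofo → *egagijoaofo*.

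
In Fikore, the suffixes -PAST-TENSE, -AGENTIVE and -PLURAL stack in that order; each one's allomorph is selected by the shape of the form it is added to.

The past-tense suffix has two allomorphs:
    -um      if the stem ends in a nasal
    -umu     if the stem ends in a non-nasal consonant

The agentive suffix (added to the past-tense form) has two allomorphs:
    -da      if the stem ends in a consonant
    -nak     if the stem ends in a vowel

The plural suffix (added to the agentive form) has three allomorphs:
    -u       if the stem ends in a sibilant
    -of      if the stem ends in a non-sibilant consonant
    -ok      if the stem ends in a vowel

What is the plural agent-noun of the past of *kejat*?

kejatumunakof

Since the final consonant of *kejat* is /t/ (non-nasal), it takes -umu, giving *kejatumu*.
The past-tense form *kejatumu* — final sound /u/ (a vowel) → -nak → *kejatumunak*.
The final sound of the agentive form *kejatumunak* is /k/, which is a non-sibilant consonant, so the plural suffix is -of, giving *kejatumunakof*.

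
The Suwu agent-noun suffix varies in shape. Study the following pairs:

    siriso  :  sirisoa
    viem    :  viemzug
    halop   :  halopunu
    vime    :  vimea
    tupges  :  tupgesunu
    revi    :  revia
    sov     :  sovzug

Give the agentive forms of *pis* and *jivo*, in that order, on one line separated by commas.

pisunu, jivoa

The suffix is conditioned by the final sound: -unu when the stem ends in a voiceless consonant (*halop*, *tupges*); -zug when the stem ends in a voiced consonant (*viem*, *sov*); -a when the stem ends in a vowel (*siriso*, *vime*, *revi*).
*pis* — final sound /s/ (a voiceless consonant) → -unu → *pisunu*.
Since the final sound of *jivo* is /o/ (a vowel), it takes -a, giving *jivoa*.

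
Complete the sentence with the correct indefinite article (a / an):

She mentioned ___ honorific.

an

The indefinite article is chosen by the initial *sound* of the following word, not its spelling.
*honorific* begins with the sound /ɒ/ (silent h) — a vowel sound.
So the article is *an*: She mentioned an honorific.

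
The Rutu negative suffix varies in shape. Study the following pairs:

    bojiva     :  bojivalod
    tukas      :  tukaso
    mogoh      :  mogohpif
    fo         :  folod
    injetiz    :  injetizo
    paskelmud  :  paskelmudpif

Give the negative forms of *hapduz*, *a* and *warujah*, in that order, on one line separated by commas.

hapduzo, alod, warujahpif

Looking at the final sound of each stem: -o when the stem ends in a sibilant (*tukas*, *injetiz*); -pif when the stem ends in a non-sibilant consonant (*mogoh*, *paskelmud*); -lod when the stem ends in a vowel (*bojiva*, *fo*).
The final sound of *hapduz* is /z/, which is a sibilant, so the suffix is -o, giving *hapduzo*.
The final sound of *a* is /a/, which is a vowel, so the suffix is -lod, giving *alod*.
The final sound of *warujah* is /h/, which is a non-sibilant consonant, so the suffix is -pif, giving *warujahpif*.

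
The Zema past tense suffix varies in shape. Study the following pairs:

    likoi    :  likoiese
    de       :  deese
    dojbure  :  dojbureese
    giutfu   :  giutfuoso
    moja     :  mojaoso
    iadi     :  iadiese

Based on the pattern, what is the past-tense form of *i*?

iese

The pattern is front/back vowel harmony: -ese when the last vowel of the stem is a front vowel (*likoi*, *de*, *dojbure*, *iadi*); -oso when the last vowel of the stem is a back vowel (*giutfu*, *moja*).
Since the last vowel of *i* is /i/ (a front vowel), it takes -ese, giving *iese*.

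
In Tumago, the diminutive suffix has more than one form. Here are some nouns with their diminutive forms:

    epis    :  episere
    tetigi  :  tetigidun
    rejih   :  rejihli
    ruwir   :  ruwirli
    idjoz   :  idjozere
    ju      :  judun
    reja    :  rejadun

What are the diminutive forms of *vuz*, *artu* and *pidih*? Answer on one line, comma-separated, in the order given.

vuzere, artudun, pidihli

The suffix is conditioned by the final sound: -ere when the stem ends in a sibilant (*epis*, *idjoz*); -li when the stem ends in a non-sibilant consonant (*rejih*, *ruwir*); -dun when the stem ends in a vowel (*tetigi*, *ju*, *reja*).
Since the final sound of *vuz* is /z/ (a sibilant), it takes -ere, giving *vuzere*.
Since the final sound of *artu* is /u/ (a vowel), it takes -dun, giving *artudun*.
The final sound of *pidih* is /h/, which is a non-sibilant consonant, so the suffix is -li, giving *pidihli*.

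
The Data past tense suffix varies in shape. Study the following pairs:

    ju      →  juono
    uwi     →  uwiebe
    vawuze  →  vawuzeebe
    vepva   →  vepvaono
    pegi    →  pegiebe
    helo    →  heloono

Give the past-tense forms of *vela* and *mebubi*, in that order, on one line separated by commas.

The alternation tracks the last vowel of the stem — -ebe when the last vowel of the stem is a front vowel (*uwi*, *vawuze*, *pegi*); -ono when the last vowel of the stem is a back vowel (*ju*, *vepva*, *helo*).
Since the last vowel of *vela* is /a/ (a back vowel), it takes -ono, giving *velaono*.
The last vowel of *mebubi* is /i/, which is a front vowel, so the suffix is -ebe, giving *mebubiebe*.

velaono, mebubiebe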